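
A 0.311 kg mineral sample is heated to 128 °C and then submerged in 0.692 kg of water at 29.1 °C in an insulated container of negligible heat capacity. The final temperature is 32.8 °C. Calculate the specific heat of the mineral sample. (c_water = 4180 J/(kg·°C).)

Heat lost by the mineral sample = heat gained by the water:
0.311·c·(128 − 32.8) = 0.692·4180·(32.8 − 29.1)
29.61 c = 10702  ⇒  c ≈ 361.5 J/(kg·°C)

c ≈ 361 J/(kg·°C)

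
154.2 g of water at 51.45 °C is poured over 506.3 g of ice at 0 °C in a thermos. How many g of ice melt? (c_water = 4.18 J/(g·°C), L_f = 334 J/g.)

m_melted ≈ 99.3 g

Water can give up m c ΔT = 154.2×4.18×51.45 = 33162 J before reaching 0 °C.
Fully melting the ice requires m_ice L_f = 506.3×334 = 169104 J.
33162 J < 169104 J, so only part of the ice melts and the system sits at 0 °C.
m_melted×334 = 33162  ⇒  m_melted ≈ 99.29 g.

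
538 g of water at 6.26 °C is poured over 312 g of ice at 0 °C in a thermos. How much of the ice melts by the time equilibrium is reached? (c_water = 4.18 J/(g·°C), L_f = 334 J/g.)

m_melted ≈ 42.1 g

Water can give up m c ΔT = 538·4.18·6.26 = 14078 J before reaching 0 °C.
Fully melting the ice requires m_ice L_f = 312·334 = 104208 J.
Since 14078 < 104208 J, not all the ice melts; equilibrium is at 0 °C.
m_melted·334 = 14078  ⇒  m_melted ≈ 42.15 g.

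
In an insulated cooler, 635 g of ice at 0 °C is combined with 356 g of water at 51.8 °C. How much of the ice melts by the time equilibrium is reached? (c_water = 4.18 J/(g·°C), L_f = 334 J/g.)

Heat available from the water dropping to 0 °C: 356·4.18·51.8 = 77083 J.
To melt every bit of ice: 635·334 = 212090 J.
77083 J < 212090 J, so only part of the ice melts and the system sits at 0 °C.
Mass melted = 77083/334 ≈ 230.8 g.

m_melted ≈ 231 g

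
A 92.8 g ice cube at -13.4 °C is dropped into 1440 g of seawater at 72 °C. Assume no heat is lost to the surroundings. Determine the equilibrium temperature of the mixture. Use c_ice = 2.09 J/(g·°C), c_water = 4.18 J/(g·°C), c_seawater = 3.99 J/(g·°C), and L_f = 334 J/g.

T_f ≈ 62.0 °C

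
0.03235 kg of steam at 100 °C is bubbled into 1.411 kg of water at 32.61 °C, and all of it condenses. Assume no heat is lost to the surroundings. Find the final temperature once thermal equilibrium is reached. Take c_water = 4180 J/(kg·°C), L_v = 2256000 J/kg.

T_f ≈ 46.2 °C

Heat gained plus heat lost sum to zero:
latent heat released on condensation: 0.03235·2256000 = 72982; condensed water 100 °C→T: 135.22(T − 100); original water: 5898(T − 32.61)
6033.2 T = 72982 + 13522 + 192333 = 278837
T ≈ 46.22 °C — below 100 °C, confirming all the steam condensed.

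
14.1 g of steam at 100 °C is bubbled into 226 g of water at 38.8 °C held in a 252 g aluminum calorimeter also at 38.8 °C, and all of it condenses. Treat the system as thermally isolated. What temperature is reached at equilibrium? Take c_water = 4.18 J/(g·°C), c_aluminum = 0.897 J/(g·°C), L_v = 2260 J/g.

Setting the total heat transfer to zero:
latent heat released on condensation: 14.1·2260 = 31866; condensate cools 100→T: 14.1·4.18·(T − 100) = 58.94(T − 100); water warms: 226·4.18·(T − 38.8) = 944.68(T − 38.8); cup: 226.04(T − 38.8)
1229.7 T = 31866 + 5893.8 + 45424 = 83184
T ≈ 67.65 °C (< 100 °C, so full condensation is consistent).

T_f ≈ 67.6 °C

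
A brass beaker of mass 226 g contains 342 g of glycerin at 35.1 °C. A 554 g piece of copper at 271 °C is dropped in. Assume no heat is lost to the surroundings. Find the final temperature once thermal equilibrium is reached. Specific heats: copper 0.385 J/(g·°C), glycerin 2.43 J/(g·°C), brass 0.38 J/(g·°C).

T_f ≈ 79.6 °C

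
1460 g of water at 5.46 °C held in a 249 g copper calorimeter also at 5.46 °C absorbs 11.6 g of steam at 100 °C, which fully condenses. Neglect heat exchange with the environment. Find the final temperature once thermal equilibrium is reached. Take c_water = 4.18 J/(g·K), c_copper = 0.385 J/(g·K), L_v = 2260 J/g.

Heat gained plus heat lost sum to zero:
steam→water at 100 °C releases m L_v = 11.6×2260 = 26216
  condensate cools 100→T: 11.6×4.18×(T − 100) = 48.49(T − 100)
  original water: 6102.8(T − 5.46)
  copper cup: 249×0.385×(T − 5.46) = 95.87(T − 5.46)
6247.2 T = 26216 + 4848.8 + 33845 = 64910
T ≈ 10.39 °C (< 100 °C, so full condensation is consistent).

T_f ≈ 10.4 °C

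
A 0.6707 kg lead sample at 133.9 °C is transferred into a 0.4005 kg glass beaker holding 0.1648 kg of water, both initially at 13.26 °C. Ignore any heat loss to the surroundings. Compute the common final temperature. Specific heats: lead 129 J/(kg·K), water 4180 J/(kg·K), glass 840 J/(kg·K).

T_f = Σ m_i c_i T_i / Σ m_i c_i:
T_f = (86.52×133.9 + 688.86×13.26 + 336.42×13.26) / (86.52 + 688.86 + 336.42)
    = 25180 / 1111.8 ≈ 22.65 °C

T_f ≈ 22.6 °C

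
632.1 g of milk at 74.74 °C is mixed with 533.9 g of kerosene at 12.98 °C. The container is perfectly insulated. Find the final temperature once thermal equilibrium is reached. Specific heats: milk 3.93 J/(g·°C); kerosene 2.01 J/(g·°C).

Setting the total heat transfer to zero:
632.1·3.93·(T − 74.74) + 533.9·2.01·(T − 12.98) = 0
2484.2(T − 74.74) + 1073.1(T − 12.98) = 0
(2484.2 + 1073.1) T = 2484.2·74.74 + 1073.1·12.98
T = 199595/3557.3 ≈ 56.11 °C

T_f ≈ 56.1 °C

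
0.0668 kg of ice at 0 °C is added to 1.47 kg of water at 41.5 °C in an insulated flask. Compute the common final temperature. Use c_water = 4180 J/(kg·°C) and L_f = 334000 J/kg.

T_f ≈ 36.2 °C

Let T be the final temperature. ΣQ_i = 0:
latent heat to melt: 0.0668·334000 = 22311; meltwater 0→T: 0.0668·4180·T = 279.22 T; water cools: 1.47·4180·(T − 41.5) = 6144.6(T − 41.5)
6423.8 T = 255001 − 22311 = 232690
T ≈ 36.22 °C. Since T > 0 °C, the all-ice-melts assumption holds.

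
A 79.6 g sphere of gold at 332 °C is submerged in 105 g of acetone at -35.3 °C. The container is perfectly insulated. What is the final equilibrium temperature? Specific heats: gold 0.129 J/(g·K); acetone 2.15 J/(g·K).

Heat lost by the gold equals heat gained by the acetone:
79.6·0.129·(332 − T) = 105·2.15·(T − (-35.3))
10.27(332 − T) = 225.75(T − (-35.3))
236.02 T = -4559.9  ⇒  T ≈ -19.32 °C

T_f ≈ -19.3 °C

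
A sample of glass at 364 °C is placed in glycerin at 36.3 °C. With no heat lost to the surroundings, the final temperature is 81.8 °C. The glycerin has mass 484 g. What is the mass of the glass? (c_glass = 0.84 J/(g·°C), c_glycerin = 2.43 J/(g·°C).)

|Q_glass| = |Q_glycerin|:
m×0.84×(364 − 81.8) = 484×2.43×(81.8 − 36.3)
237.05 m = 53513  ⇒  m ≈ 225.7 g

m ≈ 226 g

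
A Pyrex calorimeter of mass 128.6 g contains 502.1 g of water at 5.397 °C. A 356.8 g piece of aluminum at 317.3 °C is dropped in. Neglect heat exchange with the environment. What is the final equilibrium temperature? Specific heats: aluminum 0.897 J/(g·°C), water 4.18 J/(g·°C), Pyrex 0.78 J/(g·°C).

Net heat exchanged in the isolated system is zero:
356.8×0.897×(T − 317.3) + 502.1×4.18×(T − 5.397) + 128.6×0.78×(T − 5.397) = 0
320.05(T − 317.3) + 2098.8(T − 5.397) + 100.31(T − 5.397) = 0
(320.05 + 2098.8 + 100.31) T = 320.05×317.3 + 2098.8×5.397 + 100.31×5.397
T = 113420 / 2519.1 = 45 °C

T_f ≈ 45.0 °C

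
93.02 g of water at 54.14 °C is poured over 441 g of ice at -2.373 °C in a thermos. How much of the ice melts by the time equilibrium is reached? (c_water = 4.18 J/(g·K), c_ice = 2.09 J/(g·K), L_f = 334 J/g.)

m_melted ≈ 56.5 g

Cooling the water to 0 °C releases 93.02×4.18×54.14 = 21051 J.
Of that, 441×2.09×2.373 = 2187.2 J goes to bring the ice to 0 °C, leaving 18864 J.
Melting all 441 g of ice would need 441×334 = 147294 J.
Since 18864 < 147294 J, not all the ice melts; equilibrium is at 0 °C.
Mass melted = 18864/334 ≈ 56.48 g.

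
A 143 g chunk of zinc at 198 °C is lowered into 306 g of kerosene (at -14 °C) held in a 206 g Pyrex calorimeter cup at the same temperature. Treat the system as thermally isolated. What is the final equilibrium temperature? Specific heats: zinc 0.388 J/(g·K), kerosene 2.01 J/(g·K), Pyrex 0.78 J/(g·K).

T_f ≈ 0.2 °C

Let T be the final temperature. ΣQ_i = 0:
143·0.388·(T − 198) + 306·2.01·(T − (-14)) + 206·0.78·(T − (-14)) = 0
831.22 T = 125.47
T = 125.47 / 831.22 = 0.151 °C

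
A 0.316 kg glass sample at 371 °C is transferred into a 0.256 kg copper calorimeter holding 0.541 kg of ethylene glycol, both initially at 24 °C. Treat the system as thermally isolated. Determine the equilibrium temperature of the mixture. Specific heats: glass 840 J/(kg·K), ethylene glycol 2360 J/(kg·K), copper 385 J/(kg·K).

Conservation of energy gives ΣQ = 0:
0.316·840·(T − 371) + 0.541·2360·(T − 24) + 0.256·385·(T − 24) = 0
265.44(T − 371) + 1276.8(T − 24) + 98.56(T − 24) = 0
1640.8 T = 131486
T = 131486/1640.8 ≈ 80.14 °C

T_f ≈ 80.1 °C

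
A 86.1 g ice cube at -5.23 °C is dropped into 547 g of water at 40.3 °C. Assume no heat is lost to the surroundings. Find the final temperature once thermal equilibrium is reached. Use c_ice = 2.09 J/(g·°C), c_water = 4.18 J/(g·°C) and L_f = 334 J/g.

T_f ≈ 23.6 °C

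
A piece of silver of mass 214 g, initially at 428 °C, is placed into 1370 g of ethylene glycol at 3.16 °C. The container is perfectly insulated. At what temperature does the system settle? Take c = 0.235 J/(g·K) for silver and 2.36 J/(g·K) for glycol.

|Q_silver| = |Q_glycol|:
214*0.235*(428 − T) = 1370*2.36*(T − 3.16)
50.29(428 − T) = 3233.2(T − 3.16)
3283.5 T = 31741  ⇒  T ≈ 9.67 °C

T_f ≈ 9.7 °C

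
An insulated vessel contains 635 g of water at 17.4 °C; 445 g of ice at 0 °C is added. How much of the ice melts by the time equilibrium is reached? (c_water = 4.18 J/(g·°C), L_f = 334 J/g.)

m_melted ≈ 138 g

Heat available from the water dropping to 0 °C: 635×4.18×17.4 = 46185 J.
To melt every bit of ice: 445×334 = 148630 J.
That's not enough to melt it all — equilibrium is at 0 °C with ice remaining.
Mass melted = 46185/334 ≈ 138.3 g.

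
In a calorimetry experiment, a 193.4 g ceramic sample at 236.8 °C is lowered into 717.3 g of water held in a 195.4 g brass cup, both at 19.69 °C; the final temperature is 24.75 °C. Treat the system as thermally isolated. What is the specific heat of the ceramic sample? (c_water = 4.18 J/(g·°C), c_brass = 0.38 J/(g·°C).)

Setting the total heat transfer to zero:
193.4·c·(24.75 − 236.8) + 717.3·4.18·(24.75 − 19.69) + 195.4·0.38·(24.75 − 19.69) = 0
-41010 c = -15547
c = -15547/-41010 ≈ 0.3791 J/(g·°C)

c ≈ 0.379 J/(g·°C)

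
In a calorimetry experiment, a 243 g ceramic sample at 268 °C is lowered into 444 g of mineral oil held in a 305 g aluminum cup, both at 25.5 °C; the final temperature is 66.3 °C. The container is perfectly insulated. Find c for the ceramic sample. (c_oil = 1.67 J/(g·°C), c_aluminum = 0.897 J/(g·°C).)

Energy conservation, ΣQ = 0:
243×c×(66.3 − 268) + 444×1.67×(66.3 − 25.5) + 305×0.897×(66.3 − 25.5) = 0
-49013 c = -41415
c = -41415/-49013 ≈ 0.845 J/(g·°C)

c ≈ 0.845 J/(g·°C)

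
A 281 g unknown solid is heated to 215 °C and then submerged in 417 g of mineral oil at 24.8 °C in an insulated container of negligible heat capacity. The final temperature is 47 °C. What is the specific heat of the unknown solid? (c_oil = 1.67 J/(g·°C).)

c ≈ 0.327 J/(g·°C)

Heat lost by the unknown solid = heat gained by the oil:
281·c·(215 − 47) = 417·1.67·(47 − 24.8)
47208 c = 15460  ⇒  c ≈ 0.3275 J/(g·°C)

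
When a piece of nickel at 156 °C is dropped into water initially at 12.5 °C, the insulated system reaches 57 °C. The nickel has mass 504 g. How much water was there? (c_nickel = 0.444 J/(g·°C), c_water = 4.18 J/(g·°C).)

m ≈ 119 g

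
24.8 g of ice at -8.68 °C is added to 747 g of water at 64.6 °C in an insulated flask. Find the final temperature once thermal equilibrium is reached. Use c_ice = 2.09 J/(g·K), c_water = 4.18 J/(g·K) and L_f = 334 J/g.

T_f ≈ 59.8 °C

Net heat exchanged in the isolated system is zero:
warm ice to 0 °C: 24.8×2.09×(0 − (-8.68)) = 449.9
  fusion: m_ice L_f = 24.8×334 = 8283.2
  meltwater 0→T: 24.8×4.18×T = 103.66 T
  water: 3122.5(T − 64.6)
3226.1 T = 201711 − 8733.1 = 192978
T ≈ 59.82 °C — above 0 °C, consistent with complete melting.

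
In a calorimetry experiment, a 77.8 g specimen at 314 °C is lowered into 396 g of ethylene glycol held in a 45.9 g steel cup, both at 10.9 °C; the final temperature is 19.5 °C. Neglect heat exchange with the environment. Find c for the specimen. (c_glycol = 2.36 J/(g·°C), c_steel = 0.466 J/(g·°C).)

Taking heat into each body as positive, Σ m c ΔT = 0:
77.8×c×(19.5 − 314) + 396×2.36×(19.5 − 10.9) + 45.9×0.466×(19.5 − 10.9) = 0
-22912 c = -8221.2
c = -8221.2/-22912 ≈ 0.3588 J/(g·°C)

c ≈ 0.359 J/(g·°C)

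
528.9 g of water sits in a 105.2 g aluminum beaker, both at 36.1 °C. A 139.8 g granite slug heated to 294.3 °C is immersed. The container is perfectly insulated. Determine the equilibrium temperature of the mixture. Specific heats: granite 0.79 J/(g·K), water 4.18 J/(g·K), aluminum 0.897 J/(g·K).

Let T be the final temperature. ΣQ_i = 0:
139.8×0.79×(T − 294.3) + 528.9×4.18×(T − 36.1) + 105.2×0.897×(T − 36.1) = 0
110.44(T − 294.3) + 2210.8(T − 36.1) + 94.36(T − 36.1) = 0
2415.6 T = 115720
T = 115720/2415.6 ≈ 47.90 °C

T_f ≈ 47.9 °C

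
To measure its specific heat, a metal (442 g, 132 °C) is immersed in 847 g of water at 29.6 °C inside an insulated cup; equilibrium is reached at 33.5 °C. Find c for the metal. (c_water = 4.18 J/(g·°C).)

Net heat exchanged in the isolated system is zero:
442×c×(33.5 − 132) + 847×4.18×(33.5 − 29.6) = 0
-43537 c = -13808
c = -13808/-43537 ≈ 0.3172 J/(g·°C)

c ≈ 0.317 J/(g·°C)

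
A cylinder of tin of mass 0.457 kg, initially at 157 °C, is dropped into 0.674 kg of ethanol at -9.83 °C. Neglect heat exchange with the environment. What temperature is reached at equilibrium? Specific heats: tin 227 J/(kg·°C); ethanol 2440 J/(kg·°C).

T_f ≈ 0.1 °C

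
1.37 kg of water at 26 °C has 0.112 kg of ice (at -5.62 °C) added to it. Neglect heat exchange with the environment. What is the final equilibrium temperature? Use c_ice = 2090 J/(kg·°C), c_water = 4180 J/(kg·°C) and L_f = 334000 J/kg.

Heat gained plus heat lost sum to zero:
warm ice to 0 °C: 0.112×2090×(0 − (-5.62)) = 1315.5
  fusion: m_ice L_f = 0.112×334000 = 37408
  warm the meltwater: 468.16 T
  water: 5726.6(T − 26)
6194.8 T = 148892 − 38724 = 110168
T ≈ 17.78 °C (positive, so assuming full melt was valid).

T_f ≈ 17.8 °C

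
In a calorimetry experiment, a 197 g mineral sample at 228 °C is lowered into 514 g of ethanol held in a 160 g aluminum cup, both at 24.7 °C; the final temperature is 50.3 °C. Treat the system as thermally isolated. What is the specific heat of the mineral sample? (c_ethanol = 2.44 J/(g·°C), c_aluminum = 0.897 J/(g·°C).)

Setting the total heat transfer to zero:
197·c·(50.3 − 228) + 514·2.44·(50.3 − 24.7) + 160·0.897·(50.3 − 24.7) = 0
-35007 c = -35781
c = -35781/-35007 ≈ 1.022 J/(g·°C)

c ≈ 1.02 J/(g·°C)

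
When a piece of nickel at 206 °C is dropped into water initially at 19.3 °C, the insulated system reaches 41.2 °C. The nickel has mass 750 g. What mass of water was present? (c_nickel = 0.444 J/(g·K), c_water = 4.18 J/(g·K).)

|Q_nickel| = |Q_water|:
750×0.444×(206 − 41.2) = m×4.18×(41.2 − 19.3)
91.54 m = 54878  ⇒  m ≈ 599.5 g

m ≈ 599 g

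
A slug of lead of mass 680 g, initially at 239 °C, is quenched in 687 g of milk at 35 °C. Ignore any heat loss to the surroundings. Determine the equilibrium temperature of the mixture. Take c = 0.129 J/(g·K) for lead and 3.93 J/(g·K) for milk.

Net heat exchanged in the isolated system is zero:
680×0.129×(T − 239) + 687×3.93×(T − 35) = 0
87.72(T − 239) + 2699.9(T − 35) = 0
(87.72 + 2699.9) T = 87.72×239 + 2699.9×35
T = 115462 / 2787.6 = 41.4 °C

T_f ≈ 41.4 °C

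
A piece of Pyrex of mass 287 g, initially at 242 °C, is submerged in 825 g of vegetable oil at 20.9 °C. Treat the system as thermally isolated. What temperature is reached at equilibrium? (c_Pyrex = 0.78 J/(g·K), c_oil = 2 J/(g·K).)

T_f = Σ m_i c_i T_i / Σ m_i c_i:
T_f = (223.86×242 + 1650×20.9) / (223.86 + 1650)
    = 88659 / 1873.9 ≈ 47.31 °C

T_f ≈ 47.3 °C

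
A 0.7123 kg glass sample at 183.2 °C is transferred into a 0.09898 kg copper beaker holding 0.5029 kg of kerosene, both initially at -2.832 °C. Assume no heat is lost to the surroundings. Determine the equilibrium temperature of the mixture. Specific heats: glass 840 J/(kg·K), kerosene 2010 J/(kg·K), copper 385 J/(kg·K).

T_f ≈ 64.7 °C

Energy conservation, ΣQ = 0:
0.7123·840·(T − 183.2) + 0.5029·2010·(T − (-2.832)) + 0.09898·385·(T − (-2.832)) = 0
1647.3 T = 106644
T = 106644 / 1647.3 = 64.7 °C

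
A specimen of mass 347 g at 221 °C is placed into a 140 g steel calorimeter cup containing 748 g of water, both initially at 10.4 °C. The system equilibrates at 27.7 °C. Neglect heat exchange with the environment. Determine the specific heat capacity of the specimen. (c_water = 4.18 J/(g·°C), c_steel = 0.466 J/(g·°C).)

c ≈ 0.823 J/(g·°C)

Net heat exchanged in the isolated system is zero:
347·c·(27.7 − 221) + 748·4.18·(27.7 − 10.4) + 140·0.466·(27.7 − 10.4) = 0
-67075 c = -55220
c = -55220/-67075 ≈ 0.8232 J/(g·°C)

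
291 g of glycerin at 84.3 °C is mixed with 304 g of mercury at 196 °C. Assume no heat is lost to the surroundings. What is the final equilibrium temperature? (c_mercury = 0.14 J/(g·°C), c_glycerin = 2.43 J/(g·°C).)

T_f ≈ 90.6 °C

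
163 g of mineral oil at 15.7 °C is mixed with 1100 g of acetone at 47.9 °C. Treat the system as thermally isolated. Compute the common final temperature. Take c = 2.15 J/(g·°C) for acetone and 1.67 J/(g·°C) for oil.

Set heat shed by the hot body equal to heat absorbed by the cold body:
1100·2.15·(47.9 − T) = 163·1.67·(T − 15.7)
2365(47.9 − T) = 272.21(T − 15.7)
2637.2 T = 117557  ⇒  T ≈ 44.58 °C

T_f ≈ 44.6 °C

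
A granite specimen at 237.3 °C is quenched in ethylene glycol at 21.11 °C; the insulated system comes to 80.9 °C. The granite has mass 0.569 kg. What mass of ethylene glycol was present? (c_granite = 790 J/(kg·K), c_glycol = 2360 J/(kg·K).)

Conservation of energy gives ΣQ = 0:
0.569·790·(80.9 − 237.3) + m·2360·(80.9 − 21.11) = 0
141104 m = 70303
m = 70303/141104 ≈ 0.4982 kg

m ≈ 0.498 kg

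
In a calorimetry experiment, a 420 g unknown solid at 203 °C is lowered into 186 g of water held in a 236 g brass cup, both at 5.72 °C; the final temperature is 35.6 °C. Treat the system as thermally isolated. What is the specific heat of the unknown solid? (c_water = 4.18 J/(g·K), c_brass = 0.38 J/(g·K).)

c ≈ 0.369 J/(g·K)

Heat gained plus heat lost sum to zero:
420×c×(35.6 − 203) + 186×4.18×(35.6 − 5.72) + 236×0.38×(35.6 − 5.72) = 0
-70308 c = -25911
c = -25911/-70308 ≈ 0.3685 J/(g·K)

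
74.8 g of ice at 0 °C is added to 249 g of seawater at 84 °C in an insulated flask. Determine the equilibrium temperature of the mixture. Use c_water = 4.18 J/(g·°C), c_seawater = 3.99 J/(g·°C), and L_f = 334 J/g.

T_f ≈ 44.8 °C

Sum of m c ΔT and latent-heat terms is zero:
melt ice: 74.8·334 = 24983
  meltwater 0→T: 74.8·4.18·T = 312.66 T
  seawater cools: 249·3.99·(T − 84) = 993.51(T − 84)
1306.2 T = 83455 − 24983 = 58472
T ≈ 44.77 °C. Since T > 0 °C, the all-ice-melts assumption holds.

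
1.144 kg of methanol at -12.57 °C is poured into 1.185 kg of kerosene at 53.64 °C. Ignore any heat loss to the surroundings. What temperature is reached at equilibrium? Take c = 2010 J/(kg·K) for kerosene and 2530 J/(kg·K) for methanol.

With ΣQ=0 the equilibrium temperature is the m·c-weighted mean:
T_f = (2381.8×53.64 + 2894.3×(-12.57)) / (2381.8 + 2894.3)
    = 91381 / 5276.2 ≈ 17.32 °C

T_f ≈ 17.3 °C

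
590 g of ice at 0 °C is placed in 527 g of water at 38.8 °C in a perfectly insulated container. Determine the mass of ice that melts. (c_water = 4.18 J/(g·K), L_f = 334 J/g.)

m_melted ≈ 256 g

Water can give up m c ΔT = 527×4.18×38.8 = 85471 J before reaching 0 °C.
To melt every bit of ice: 590×334 = 197060 J.
85471 J < 197060 J, so only part of the ice melts and the system sits at 0 °C.
m_melt = 85471 / L_f = 255.9 g.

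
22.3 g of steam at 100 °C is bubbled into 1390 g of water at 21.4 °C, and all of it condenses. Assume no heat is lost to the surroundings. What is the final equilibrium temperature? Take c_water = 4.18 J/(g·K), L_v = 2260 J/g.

Conservation of energy gives ΣQ = 0:
condense steam: −22.3·2260 = −50398; condensed water 100 °C→T: 93.21(T − 100); water warms: 1390·4.18·(T − 21.4) = 5810.2(T − 21.4)
5903.4 T = 50398 + 9321.4 + 124338 = 184058
T ≈ 31.18 °C, under the boiling point, so the assumption holds.

T_f ≈ 31.2 °C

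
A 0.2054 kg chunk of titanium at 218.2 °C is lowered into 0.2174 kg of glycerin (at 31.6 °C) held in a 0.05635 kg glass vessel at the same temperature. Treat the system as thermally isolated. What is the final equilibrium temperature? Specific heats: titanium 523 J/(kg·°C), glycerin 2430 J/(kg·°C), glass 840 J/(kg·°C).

Net heat exchanged in the isolated system is zero:
0.2054*523*(T − 218.2) + 0.2174*2430*(T − 31.6) + 0.05635*840*(T − 31.6) = 0
107.42(T − 218.2) + 528.28(T − 31.6) + 47.33(T − 31.6) = 0
683.04 T = 41629
T ≈ 60.95 °C

T_f ≈ 60.9 °C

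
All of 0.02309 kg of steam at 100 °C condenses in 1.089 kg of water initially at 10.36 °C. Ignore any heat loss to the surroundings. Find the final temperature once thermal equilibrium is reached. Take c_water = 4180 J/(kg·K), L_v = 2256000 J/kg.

T_f ≈ 23.4 °C

Energy conservation, ΣQ = 0:
condense steam: −0.02309·2256000 = −52091; condensate cools 100→T: 0.02309·4180·(T − 100) = 96.52(T − 100); water warms: 1.089·4180·(T − 10.36) = 4552(T − 10.36)
4648.5 T = 52091 + 9651.6 + 47159 = 108902
T ≈ 23.43 °C (< 100 °C, so full condensation is consistent).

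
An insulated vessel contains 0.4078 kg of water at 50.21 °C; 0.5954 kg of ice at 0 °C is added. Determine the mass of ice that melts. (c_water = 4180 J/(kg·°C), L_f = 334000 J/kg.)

Water can give up m c ΔT = 0.4078×4180×50.21 = 85588 J before reaching 0 °C.
Melting all 0.5954 kg of ice would need 0.5954×334000 = 198864 J.
That's not enough to melt it all — equilibrium is at 0 °C with ice remaining.
m_melted×334000 = 85588  ⇒  m_melted ≈ 0.2563 kg.

m_melted ≈ 0.256 kg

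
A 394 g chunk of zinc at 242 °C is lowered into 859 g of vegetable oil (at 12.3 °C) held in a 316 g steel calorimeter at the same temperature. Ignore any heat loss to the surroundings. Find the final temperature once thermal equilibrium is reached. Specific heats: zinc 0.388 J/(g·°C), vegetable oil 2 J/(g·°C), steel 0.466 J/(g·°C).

T_f ≈ 29.7 °C

Conservation of energy gives ΣQ = 0:
394×0.388×(T − 242) + 859×2×(T − 12.3) + 316×0.466×(T − 12.3) = 0
(152.87 + 1718 + 147.26) T = 152.87×242 + 1718×12.3 + 147.26×12.3
T = 59938/2018.1 ≈ 29.70 °C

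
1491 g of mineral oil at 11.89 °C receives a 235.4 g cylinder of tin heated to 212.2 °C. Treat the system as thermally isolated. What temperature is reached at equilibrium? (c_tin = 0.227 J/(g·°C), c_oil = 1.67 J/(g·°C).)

T_f ≈ 16.1 °C

Taking heat into each body as positive, Σ m c ΔT = 0:
235.4*0.227*(T − 212.2) + 1491*1.67*(T − 11.89) = 0
53.44(T − 212.2) + 2490(T − 11.89) = 0
(53.44 + 2490) T = 53.44*212.2 + 2490*11.89
T = 40945/2543.4 ≈ 16.10 °C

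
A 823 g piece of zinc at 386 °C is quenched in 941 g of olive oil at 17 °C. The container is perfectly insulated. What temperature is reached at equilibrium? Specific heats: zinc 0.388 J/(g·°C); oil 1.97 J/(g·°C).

T_f ≈ 71.2 °C

Heat lost by the zinc equals heat gained by the oil:
823*0.388*(386 − T) = 941*1.97*(T − 17)
319.32(386 − T) = 1853.8(T − 17)
2173.1 T = 154773  ⇒  T ≈ 71.22 °C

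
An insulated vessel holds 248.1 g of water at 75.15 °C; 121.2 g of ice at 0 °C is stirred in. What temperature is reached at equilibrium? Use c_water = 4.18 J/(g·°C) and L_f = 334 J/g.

Energy conservation, ΣQ = 0:
latent heat to melt: 121.2×334 = 40481; warm the meltwater: 506.62 T; water: 1037.1(T − 75.15)
1543.7 T = 77935 − 40481 = 37454
T ≈ 24.26 °C. Since T > 0 °C, the all-ice-melts assumption holds.

T_f ≈ 24.3 °C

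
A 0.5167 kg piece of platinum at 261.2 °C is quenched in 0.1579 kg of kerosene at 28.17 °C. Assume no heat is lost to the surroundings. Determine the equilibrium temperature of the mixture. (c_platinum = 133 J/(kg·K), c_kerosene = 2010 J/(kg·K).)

T_f ≈ 69.6 °C

T_f is the heat-capacity-weighted average of the initial temperatures:
T_f = (68.72·261.2 + 317.38·28.17) / (68.72 + 317.38)
    = 26891 / 386.1 ≈ 69.65 °C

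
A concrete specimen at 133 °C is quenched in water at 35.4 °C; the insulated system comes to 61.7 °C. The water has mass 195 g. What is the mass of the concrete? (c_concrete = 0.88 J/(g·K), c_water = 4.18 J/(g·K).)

m ≈ 342 g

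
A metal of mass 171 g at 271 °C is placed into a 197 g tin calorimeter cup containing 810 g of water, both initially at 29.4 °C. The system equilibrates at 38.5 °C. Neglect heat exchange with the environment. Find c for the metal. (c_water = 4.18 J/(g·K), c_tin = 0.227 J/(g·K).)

Let T be the final temperature. ΣQ_i = 0:
171·c·(38.5 − 271) + 810·4.18·(38.5 − 29.4) + 197·0.227·(38.5 − 29.4) = 0
-39758 c = -31218
c = -31218/-39758 ≈ 0.7852 J/(g·K)

c ≈ 0.785 J/(g·K)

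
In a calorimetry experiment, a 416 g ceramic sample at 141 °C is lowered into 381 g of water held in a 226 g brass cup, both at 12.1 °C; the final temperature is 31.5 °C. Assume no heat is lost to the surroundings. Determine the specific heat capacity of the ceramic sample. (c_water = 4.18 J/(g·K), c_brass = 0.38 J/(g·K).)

c ≈ 0.715 J/(g·K)

Conservation of energy gives ΣQ = 0:
416×c×(31.5 − 141) + 381×4.18×(31.5 − 12.1) + 226×0.38×(31.5 − 12.1) = 0
-45552 c = -32562
c = -32562/-45552 ≈ 0.7148 J/(g·K)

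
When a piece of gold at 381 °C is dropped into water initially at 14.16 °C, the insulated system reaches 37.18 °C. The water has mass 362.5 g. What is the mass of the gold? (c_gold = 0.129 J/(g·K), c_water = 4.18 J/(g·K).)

Heat lost by the gold = heat gained by the water:
m·0.129·(381 − 37.18) = 362.5·4.18·(37.18 − 14.16)
44.35 m = 34881  ⇒  m ≈ 786.4 g

m ≈ 786 g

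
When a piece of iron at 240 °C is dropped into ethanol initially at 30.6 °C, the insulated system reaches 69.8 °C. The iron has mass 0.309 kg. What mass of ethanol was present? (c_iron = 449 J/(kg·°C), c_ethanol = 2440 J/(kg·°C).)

m ≈ 0.247 kg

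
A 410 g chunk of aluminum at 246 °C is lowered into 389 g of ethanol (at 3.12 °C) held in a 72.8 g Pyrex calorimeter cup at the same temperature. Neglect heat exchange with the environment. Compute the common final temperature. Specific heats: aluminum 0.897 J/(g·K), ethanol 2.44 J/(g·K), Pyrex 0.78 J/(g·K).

T_f = Σ m_i c_i T_i / Σ m_i c_i:
T_f = (367.77*246 + 949.16*3.12 + 56.78*3.12) / (367.77 + 949.16 + 56.78)
    = 93610 / 1373.7 ≈ 68.14 °C

T_f ≈ 68.1 °C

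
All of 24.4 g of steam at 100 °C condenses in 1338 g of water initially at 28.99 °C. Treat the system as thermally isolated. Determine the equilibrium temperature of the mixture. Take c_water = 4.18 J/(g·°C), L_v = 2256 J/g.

Sum of m c ΔT and latent-heat terms is zero:
latent heat released on condensation: 24.4×2256 = 55046
  condensed water 100 °C→T: 101.99(T − 100)
  original water: 5592.8(T − 28.99)
5694.8 T = 55046 + 10199 + 162136 = 227382
T ≈ 39.93 °C, under the boiling point, so the assumption holds.

T_f ≈ 39.9 °C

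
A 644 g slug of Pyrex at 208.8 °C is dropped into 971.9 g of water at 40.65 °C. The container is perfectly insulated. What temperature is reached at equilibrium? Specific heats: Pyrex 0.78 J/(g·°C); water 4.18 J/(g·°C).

With ΣQ=0 the equilibrium temperature is the m·c-weighted mean:
T_f = (502.32·208.8 + 4062.5·40.65) / (502.32 + 4062.5)
    = 270027 / 4564.9 ≈ 59.15 °C

T_f ≈ 59.2 °C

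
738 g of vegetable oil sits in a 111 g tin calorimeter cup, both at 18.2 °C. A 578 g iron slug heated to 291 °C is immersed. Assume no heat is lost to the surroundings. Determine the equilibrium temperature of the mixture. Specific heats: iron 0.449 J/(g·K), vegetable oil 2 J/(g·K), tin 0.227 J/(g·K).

T_f is the heat-capacity-weighted average of the initial temperatures:
T_f = (259.52·291 + 1476·18.2 + 25.2·18.2) / (259.52 + 1476 + 25.2)
    = 102843 / 1760.7 ≈ 58.41 °C

T_f ≈ 58.4 °C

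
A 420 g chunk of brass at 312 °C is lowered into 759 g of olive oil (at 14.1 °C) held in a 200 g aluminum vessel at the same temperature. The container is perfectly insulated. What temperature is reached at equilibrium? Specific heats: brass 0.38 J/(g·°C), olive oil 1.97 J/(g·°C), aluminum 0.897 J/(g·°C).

Let T be the final temperature. ΣQ_i = 0:
420*0.38*(T − 312) + 759*1.97*(T − 14.1) + 200*0.897*(T − 14.1) = 0
159.6(T − 312) + 1495.2(T − 14.1) + 179.4(T − 14.1) = 0
(159.6 + 1495.2 + 179.4) T = 159.6*312 + 1495.2*14.1 + 179.4*14.1
T ≈ 40.02 °C

T_f ≈ 40.0 °C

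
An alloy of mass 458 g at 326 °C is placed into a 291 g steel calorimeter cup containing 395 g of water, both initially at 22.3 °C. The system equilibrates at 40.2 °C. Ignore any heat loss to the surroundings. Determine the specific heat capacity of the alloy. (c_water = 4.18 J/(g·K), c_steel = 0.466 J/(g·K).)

Let T be the final temperature. ΣQ_i = 0:
458×c×(40.2 − 326) + 395×4.18×(40.2 − 22.3) + 291×0.466×(40.2 − 22.3) = 0
-130896 c = -31982
c = -31982/-130896 ≈ 0.2443 J/(g·K)

c ≈ 0.244 J/(g·K)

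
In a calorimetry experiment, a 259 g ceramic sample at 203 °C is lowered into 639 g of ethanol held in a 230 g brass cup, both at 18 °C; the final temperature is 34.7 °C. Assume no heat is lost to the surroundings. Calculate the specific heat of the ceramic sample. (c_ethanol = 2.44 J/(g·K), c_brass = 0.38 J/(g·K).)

c ≈ 0.631 J/(g·K)

Let T be the final temperature. ΣQ_i = 0:
259·c·(34.7 − 203) + 639·2.44·(34.7 − 18) + 230·0.38·(34.7 − 18) = 0
-43590 c = -27498
c = -27498/-43590 ≈ 0.6308 J/(g·K)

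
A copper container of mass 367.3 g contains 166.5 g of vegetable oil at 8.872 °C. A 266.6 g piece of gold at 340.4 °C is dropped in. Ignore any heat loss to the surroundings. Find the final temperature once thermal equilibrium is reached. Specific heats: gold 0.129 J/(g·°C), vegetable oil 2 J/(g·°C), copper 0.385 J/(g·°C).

T_f ≈ 31.3 °C

Setting the total heat transfer to zero:
266.6×0.129×(T − 340.4) + 166.5×2×(T − 8.872) + 367.3×0.385×(T − 8.872) = 0
(34.39 + 333 + 141.41) T = 34.39×340.4 + 333×8.872 + 141.41×8.872
T = 15916/508.8 ≈ 31.28 °C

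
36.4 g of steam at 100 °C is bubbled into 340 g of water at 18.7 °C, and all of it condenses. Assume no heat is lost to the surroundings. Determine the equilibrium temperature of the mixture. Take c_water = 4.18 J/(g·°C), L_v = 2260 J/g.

T_f ≈ 78.8 °C

Sum of m c ΔT and latent-heat terms is zero:
steam→water at 100 °C releases m L_v = 36.4×2260 = 82264; condensate cools 100→T: 36.4×4.18×(T − 100) = 152.15(T − 100); original water: 1421.2(T − 18.7)
1573.4 T = 82264 + 15215 + 26576 = 124056
T ≈ 78.85 °C, under the boiling point, so the assumption holds.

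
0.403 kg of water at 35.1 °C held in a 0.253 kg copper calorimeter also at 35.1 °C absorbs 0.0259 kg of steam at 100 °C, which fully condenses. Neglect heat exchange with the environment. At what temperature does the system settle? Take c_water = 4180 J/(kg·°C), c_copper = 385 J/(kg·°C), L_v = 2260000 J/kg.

Let T be the final temperature. ΣQ_i = 0:
steam→water at 100 °C releases m L_v = 0.0259×2260000 = 58534
  condensed water 100 °C→T: 108.26(T − 100)
  original water: 1684.5(T − 35.1)
  copper cup: 0.253×385×(T − 35.1) = 97.41(T − 35.1)
1890.2 T = 58534 + 10826 + 62546 = 131906
T ≈ 69.78 °C — below 100 °C, confirming all the steam condensed.

T_f ≈ 69.8 °C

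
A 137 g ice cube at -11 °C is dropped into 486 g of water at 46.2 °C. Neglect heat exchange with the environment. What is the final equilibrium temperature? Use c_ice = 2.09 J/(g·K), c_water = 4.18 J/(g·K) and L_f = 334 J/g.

Let T be the final temperature. ΣQ_i = 0:
warm ice to 0 °C: 137×2.09×(0 − (-11)) = 3149.6; latent heat to melt: 137×334 = 45758; meltwater 0→T: 137×4.18×T = 572.66 T; water cools: 486×4.18×(T − 46.2) = 2031.5(T − 46.2)
2604.1 T = 93854 − 48908 = 44947
T ≈ 17.26 °C. Since T > 0 °C, the all-ice-melts assumption holds.

T_f ≈ 17.3 °C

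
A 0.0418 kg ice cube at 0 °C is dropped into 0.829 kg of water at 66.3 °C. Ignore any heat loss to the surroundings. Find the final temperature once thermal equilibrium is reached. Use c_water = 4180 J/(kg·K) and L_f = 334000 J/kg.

Sum of m c ΔT and latent-heat terms is zero:
fusion: m_ice L_f = 0.0418·334000 = 13961; warm the meltwater: 174.72 T; water: 3465.2(T − 66.3)
3639.9 T = 229744 − 13961 = 215783
T ≈ 59.28 °C (positive, so assuming full melt was valid).

T_f ≈ 59.3 °C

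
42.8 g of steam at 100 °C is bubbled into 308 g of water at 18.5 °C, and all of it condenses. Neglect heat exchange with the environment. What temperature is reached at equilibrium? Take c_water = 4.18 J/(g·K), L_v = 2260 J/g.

T_f ≈ 94.4 °C

Net heat exchanged in the isolated system is zero:
steam→water at 100 °C releases m L_v = 42.8×2260 = 96728
  condensate cools 100→T: 42.8×4.18×(T − 100) = 178.9(T − 100)
  water warms: 308×4.18×(T − 18.5) = 1287.4(T − 18.5)
1466.3 T = 96728 + 17890 + 23818 = 138436
T ≈ 94.41 °C (< 100 °C, so full condensation is consistent).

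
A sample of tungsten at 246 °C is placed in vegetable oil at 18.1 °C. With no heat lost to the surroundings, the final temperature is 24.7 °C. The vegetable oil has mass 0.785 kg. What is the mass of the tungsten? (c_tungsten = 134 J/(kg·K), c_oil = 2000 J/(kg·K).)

m ≈ 0.349 kg

Heat lost by the tungsten = heat gained by the oil:
m×134×(246 − 24.7) = 0.785×2000×(24.7 − 18.1)
29654 m = 10362  ⇒  m ≈ 0.3494 kg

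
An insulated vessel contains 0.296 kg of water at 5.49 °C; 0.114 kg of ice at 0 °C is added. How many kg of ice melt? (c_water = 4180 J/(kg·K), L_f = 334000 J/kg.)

m_melted ≈ 0.0203 kg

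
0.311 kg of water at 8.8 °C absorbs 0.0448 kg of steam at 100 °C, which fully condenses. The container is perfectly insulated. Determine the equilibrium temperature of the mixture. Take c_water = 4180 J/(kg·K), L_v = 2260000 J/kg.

Sum of m c ΔT and latent-heat terms is zero:
condense steam: −0.0448·2260000 = −101248
  condensed water 100 °C→T: 187.26(T − 100)
  water warms: 0.311·4180·(T − 8.8) = 1300(T − 8.8)
1487.2 T = 101248 + 18726 + 11440 = 131414
T ≈ 88.36 °C (< 100 °C, so full condensation is consistent).

T_f ≈ 88.4 °C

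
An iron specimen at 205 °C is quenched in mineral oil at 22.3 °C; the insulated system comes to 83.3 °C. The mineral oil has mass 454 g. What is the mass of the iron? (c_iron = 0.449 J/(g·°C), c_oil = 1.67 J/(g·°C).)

m ≈ 846 g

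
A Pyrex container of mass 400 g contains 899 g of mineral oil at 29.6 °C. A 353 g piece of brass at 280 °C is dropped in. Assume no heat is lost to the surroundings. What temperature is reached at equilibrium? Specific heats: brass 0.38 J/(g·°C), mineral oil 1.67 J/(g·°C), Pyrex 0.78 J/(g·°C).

T_f ≈ 46.8 °C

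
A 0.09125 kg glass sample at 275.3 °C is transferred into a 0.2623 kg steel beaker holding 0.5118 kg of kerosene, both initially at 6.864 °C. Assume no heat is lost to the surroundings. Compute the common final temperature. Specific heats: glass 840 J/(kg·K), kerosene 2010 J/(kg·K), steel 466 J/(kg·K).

T_f ≈ 23.6 °C

Conservation of energy gives ΣQ = 0:
0.09125*840*(T − 275.3) + 0.5118*2010*(T − 6.864) + 0.2623*466*(T − 6.864) = 0
76.65(T − 275.3) + 1028.7(T − 6.864) + 122.23(T − 6.864) = 0
1227.6 T = 29002
T ≈ 23.62 °C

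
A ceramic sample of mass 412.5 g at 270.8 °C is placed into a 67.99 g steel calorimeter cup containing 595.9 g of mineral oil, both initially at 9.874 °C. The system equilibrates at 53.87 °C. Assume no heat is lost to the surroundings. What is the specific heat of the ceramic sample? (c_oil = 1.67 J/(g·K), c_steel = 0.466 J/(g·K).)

c ≈ 0.505 J/(g·K)

Conservation of energy gives ΣQ = 0:
412.5·c·(53.87 − 270.8) + 595.9·1.67·(53.87 − 9.874) + 67.99·0.466·(53.87 − 9.874) = 0
-89484 c = -45177
c = -45177/-89484 ≈ 0.5049 J/(g·K)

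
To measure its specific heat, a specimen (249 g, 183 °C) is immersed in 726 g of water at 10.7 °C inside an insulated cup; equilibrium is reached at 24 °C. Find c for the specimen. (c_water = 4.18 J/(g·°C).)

Energy conservation, ΣQ = 0:
249·c·(24 − 183) + 726·4.18·(24 − 10.7) = 0
-39591 c = -40361
c = -40361/-39591 ≈ 1.019 J/(g·°C)

c ≈ 1.02 J/(g·°C)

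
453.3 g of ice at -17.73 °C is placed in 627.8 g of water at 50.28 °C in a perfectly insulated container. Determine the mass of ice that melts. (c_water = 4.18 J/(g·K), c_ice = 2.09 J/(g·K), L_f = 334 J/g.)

Water can give up m c ΔT = 627.8·4.18·50.28 = 131945 J before reaching 0 °C.
Warming the ice to 0 °C takes 453.3·2.09·17.73 = 16797 J, leaving 115148 J for melting.
To melt every bit of ice: 453.3·334 = 151402 J.
That's not enough to melt it all — equilibrium is at 0 °C with ice remaining.
m_melted·334 = 115148  ⇒  m_melted ≈ 344.8 g.

m_melted ≈ 345 g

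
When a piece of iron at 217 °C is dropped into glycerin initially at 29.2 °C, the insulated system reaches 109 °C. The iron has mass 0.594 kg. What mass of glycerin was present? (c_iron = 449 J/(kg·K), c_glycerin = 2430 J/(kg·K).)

m ≈ 0.149 kg

|Q_iron| = |Q_glycerin|:
0.594×449×(217 − 109) = m×2430×(109 − 29.2)
193914 m = 28804  ⇒  m ≈ 0.1485 kg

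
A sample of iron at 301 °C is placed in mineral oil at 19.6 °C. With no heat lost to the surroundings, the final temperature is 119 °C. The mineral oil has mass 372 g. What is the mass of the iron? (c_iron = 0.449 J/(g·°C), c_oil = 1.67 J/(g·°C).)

m ≈ 756 g

Conservation of energy gives ΣQ = 0:
m×0.449×(119 − 301) + 372×1.67×(119 − 19.6) = 0
-81.72 m = -61751
m = -61751/-81.72 ≈ 755.7 g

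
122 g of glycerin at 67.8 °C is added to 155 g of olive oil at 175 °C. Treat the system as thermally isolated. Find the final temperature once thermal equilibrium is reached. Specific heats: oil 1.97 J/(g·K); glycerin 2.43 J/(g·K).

Conservation of energy gives ΣQ = 0:
155·1.97·(T − 175) + 122·2.43·(T − 67.8) = 0
305.35(T − 175) + 296.46(T − 67.8) = 0
(305.35 + 296.46) T = 305.35·175 + 296.46·67.8
T ≈ 122.19 °C

T_f ≈ 122.2 °C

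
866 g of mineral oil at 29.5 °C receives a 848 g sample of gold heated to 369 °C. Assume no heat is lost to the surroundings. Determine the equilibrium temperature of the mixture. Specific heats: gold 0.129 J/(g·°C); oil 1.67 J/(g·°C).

T_f ≈ 53.4 °C

Heat lost by the gold equals heat gained by the oil:
848*0.129*(369 − T) = 866*1.67*(T − 29.5)
109.39(369 − T) = 1446.2(T − 29.5)
1555.6 T = 83029  ⇒  T ≈ 53.37 °C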